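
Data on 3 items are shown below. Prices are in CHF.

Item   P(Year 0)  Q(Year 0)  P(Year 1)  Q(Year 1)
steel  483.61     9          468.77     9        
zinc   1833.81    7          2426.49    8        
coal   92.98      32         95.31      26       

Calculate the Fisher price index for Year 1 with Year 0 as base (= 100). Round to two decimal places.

121.03

Laspeyres component (base-period weights):
ΣP(Year 1)Q(Year 0) = 468.77×9 + 2426.49×7 + 95.31×32 = 4218.93 + 16985.43 + 3049.92 = 24254.28
ΣP(Year 0)Q(Year 0) = 483.61×9 + 1833.81×7 + 92.98×32 = 4352.49 + 12836.67 + 2975.36 = 20164.52
L = 24254.28 / 20164.52 × 100 = 120.2820
Paasche component (current-period weights):
ΣP(Year 1)Q(Year 1) = 468.77×9 + 2426.49×8 + 95.31×26 = 4218.93 + 19411.92 + 2478.06 = 26108.91
ΣP(Year 0)Q(Year 1) = 483.61×9 + 1833.81×8 + 92.98×26 = 4352.49 + 14670.48 + 2417.48 = 21440.45
P = 26108.91 / 21440.45 × 100 = 121.7741
Fisher = √(L × P) = √(120.2820 × 121.7741) = 121.0257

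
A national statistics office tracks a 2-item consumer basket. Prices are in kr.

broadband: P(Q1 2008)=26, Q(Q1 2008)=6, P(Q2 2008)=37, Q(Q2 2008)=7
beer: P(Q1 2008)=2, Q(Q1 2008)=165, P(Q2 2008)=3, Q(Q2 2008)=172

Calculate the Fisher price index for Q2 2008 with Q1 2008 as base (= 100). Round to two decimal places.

Laspeyres component (base-period weights):
ΣP(Q2 2008)Q(Q1 2008) = 37×6 + 3×165 = 222 + 495 = 717
ΣP(Q1 2008)Q(Q1 2008) = 26×6 + 2×165 = 156 + 330 = 486
L = 717 / 486 × 100 = 147.5309
Paasche component (current-period weights):
ΣP(Q2 2008)Q(Q2 2008) = 37×7 + 3×172 = 259 + 516 = 775
ΣP(Q1 2008)Q(Q2 2008) = 26×7 + 2×172 = 182 + 344 = 526
P = 775 / 526 × 100 = 147.3384
Fisher = √(L × P) = √(147.5309 × 147.3384) = 147.4346

147.43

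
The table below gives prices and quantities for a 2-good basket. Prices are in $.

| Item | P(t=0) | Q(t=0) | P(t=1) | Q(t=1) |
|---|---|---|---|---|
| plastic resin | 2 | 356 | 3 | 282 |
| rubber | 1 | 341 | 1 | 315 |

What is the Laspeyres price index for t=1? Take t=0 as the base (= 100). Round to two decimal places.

Laspeyres price index uses base-period quantities as weights.
ΣP(t=1)·Q(t=0) = 3×356 + 1×341 = 1068 + 341 = 1409
ΣP(t=0)·Q(t=0) = 2×356 + 1×341 = 712 + 341 = 1053
Index = 1409 / 1053 × 100 = 133.8082

133.81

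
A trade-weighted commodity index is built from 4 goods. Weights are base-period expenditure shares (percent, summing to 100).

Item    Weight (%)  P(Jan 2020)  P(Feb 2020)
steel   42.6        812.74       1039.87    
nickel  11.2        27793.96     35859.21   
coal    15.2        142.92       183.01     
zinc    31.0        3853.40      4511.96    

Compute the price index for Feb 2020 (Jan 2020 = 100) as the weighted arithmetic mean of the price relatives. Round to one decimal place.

124.7

steel: 42.6 × (1039.87/812.74) = 42.6 × 1.279462 = 54.5051
nickel: 11.2 × (35859.21/27793.96) = 11.2 × 1.290180 = 14.4500
coal: 15.2 × (183.01/142.92) = 15.2 × 1.280507 = 19.4637
zinc: 31.0 × (4511.96/3853.40) = 31.0 × 1.170904 = 36.2980
Index = Σ wᵢ·(p₁ᵢ/p₀ᵢ) = 54.5051 + 14.4500 + 19.4637 + 36.2980 = 124.7168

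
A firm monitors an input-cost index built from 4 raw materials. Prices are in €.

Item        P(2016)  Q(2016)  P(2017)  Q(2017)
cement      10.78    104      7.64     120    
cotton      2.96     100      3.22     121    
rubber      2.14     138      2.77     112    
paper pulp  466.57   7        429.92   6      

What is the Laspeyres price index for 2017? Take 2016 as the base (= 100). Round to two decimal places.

Laspeyres price index uses base-period quantities as weights.
ΣP(2017)·Q(2016) = 7.64×104 + 3.22×100 + 2.77×138 + 429.92×7 = 794.56 + 322 + 382.26 + 3009.44 = 4508.26
ΣP(2016)·Q(2016) = 10.78×104 + 2.96×100 + 2.14×138 + 466.57×7 = 1121.12 + 296 + 295.32 + 3265.99 = 4978.43
Index = 4508.26 / 4978.43 × 100 = 90.5559

90.56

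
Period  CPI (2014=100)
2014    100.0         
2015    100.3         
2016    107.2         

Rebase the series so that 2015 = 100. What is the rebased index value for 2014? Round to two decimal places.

99.70

Rebased(2014) = 100.0 / 100.3 × 100 = 99.7009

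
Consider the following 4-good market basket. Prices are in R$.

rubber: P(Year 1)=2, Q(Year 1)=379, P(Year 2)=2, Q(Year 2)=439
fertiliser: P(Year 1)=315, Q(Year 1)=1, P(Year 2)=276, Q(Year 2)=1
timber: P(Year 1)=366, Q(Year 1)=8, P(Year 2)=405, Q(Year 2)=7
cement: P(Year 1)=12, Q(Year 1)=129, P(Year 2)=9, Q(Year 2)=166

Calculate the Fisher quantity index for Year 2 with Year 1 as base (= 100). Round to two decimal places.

102.22

Laspeyres component (base-period weights):
ΣP(Year 1)Q(Year 2) = 2×439 + 315×1 + 366×7 + 12×166 = 878 + 315 + 2562 + 1992 = 5747
ΣP(Year 1)Q(Year 1) = 2×379 + 315×1 + 366×8 + 12×129 = 758 + 315 + 2928 + 1548 = 5549
L = 5747 / 5549 × 100 = 103.5682
Paasche component (current-period weights):
ΣP(Year 2)Q(Year 2) = 2×439 + 276×1 + 405×7 + 9×166 = 878 + 276 + 2835 + 1494 = 5483
ΣP(Year 2)Q(Year 1) = 2×379 + 276×1 + 405×8 + 9×129 = 758 + 276 + 3240 + 1161 = 5435
P = 5483 / 5435 × 100 = 100.8832
Fisher = √(L × P) = √(103.5682 × 100.8832) = 102.2169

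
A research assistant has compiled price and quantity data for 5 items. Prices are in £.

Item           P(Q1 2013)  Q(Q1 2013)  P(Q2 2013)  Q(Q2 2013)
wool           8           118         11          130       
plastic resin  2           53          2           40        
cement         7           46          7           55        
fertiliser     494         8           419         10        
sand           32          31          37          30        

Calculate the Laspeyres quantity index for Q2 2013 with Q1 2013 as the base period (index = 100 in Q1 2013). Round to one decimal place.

117.2

Laspeyres quantity index uses base-period prices as weights.
ΣP(Q1 2013)·Q(Q2 2013) = 8×130 + 2×40 + 7×55 + 494×10 + 32×30 = 1040 + 80 + 385 + 4940 + 960 = 7405
ΣP(Q1 2013)·Q(Q1 2013) = 8×118 + 2×53 + 7×46 + 494×8 + 32×31 = 944 + 106 + 322 + 3952 + 992 = 6316
Index = 7405 / 6316 × 100 = 117.2419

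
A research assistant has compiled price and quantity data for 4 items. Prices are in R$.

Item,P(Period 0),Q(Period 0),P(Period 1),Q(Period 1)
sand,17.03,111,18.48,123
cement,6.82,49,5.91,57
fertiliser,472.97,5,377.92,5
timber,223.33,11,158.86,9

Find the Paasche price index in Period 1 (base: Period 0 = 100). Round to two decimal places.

Paasche price index uses current-period quantities as weights.
ΣP(Period 1)·Q(Period 1) = 18.48×123 + 5.91×57 + 377.92×5 + 158.86×9 = 2273.04 + 336.87 + 1889.6 + 1429.74 = 5929.25
ΣP(Period 0)·Q(Period 1) = 17.03×123 + 6.82×57 + 472.97×5 + 223.33×9 = 2094.69 + 388.74 + 2364.85 + 2009.97 = 6858.25
Index = 5929.25 / 6858.25 × 100 = 86.4543

86.45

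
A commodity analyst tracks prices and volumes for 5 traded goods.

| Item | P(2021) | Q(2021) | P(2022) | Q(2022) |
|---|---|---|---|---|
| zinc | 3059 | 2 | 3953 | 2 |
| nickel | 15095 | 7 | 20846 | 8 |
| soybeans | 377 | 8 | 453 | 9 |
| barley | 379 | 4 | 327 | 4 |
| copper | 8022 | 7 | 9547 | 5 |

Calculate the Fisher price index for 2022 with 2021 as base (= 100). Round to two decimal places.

131.66

Laspeyres component (base-period weights):
ΣP(2022)Q(2021) = 3953×2 + 20846×7 + 453×8 + 327×4 + 9547×7 = 7906 + 145922 + 3624 + 1308 + 66829 = 225589
ΣP(2021)Q(2021) = 3059×2 + 15095×7 + 377×8 + 379×4 + 8022×7 = 6118 + 105665 + 3016 + 1516 + 56154 = 172469
L = 225589 / 172469 × 100 = 130.7997
Paasche component (current-period weights):
ΣP(2022)Q(2022) = 3953×2 + 20846×8 + 453×9 + 327×4 + 9547×5 = 7906 + 166768 + 4077 + 1308 + 47735 = 227794
ΣP(2021)Q(2022) = 3059×2 + 15095×8 + 377×9 + 379×4 + 8022×5 = 6118 + 120760 + 3393 + 1516 + 40110 = 171897
P = 227794 / 171897 × 100 = 132.5177
Fisher = √(L × P) = √(130.7997 × 132.5177) = 131.6559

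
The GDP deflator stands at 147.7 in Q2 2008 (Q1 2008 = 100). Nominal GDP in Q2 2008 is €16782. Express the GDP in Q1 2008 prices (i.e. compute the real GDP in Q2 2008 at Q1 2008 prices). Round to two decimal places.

11362.22

Real = Nominal ÷ (Index/100) = 16782 ÷ (147.7/100)
     = 16782 ÷ 1.477 = 11362.2207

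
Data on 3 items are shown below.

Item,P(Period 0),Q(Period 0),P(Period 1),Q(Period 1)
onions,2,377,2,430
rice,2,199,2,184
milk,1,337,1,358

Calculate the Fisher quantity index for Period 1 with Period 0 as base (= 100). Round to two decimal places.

106.51

Laspeyres component (base-period weights):
ΣP(Period 0)Q(Period 1) = 2×430 + 2×184 + 1×358 = 860 + 368 + 358 = 1586
ΣP(Period 0)Q(Period 0) = 2×377 + 2×199 + 1×337 = 754 + 398 + 337 = 1489
L = 1586 / 1489 × 100 = 106.5144
Paasche component (current-period weights):
ΣP(Period 1)Q(Period 1) = 2×430 + 2×184 + 1×358 = 860 + 368 + 358 = 1586
ΣP(Period 1)Q(Period 0) = 2×377 + 2×199 + 1×337 = 754 + 398 + 337 = 1489
P = 1586 / 1489 × 100 = 106.5144
Fisher = √(L × P) = √(106.5144 × 106.5144) = 106.5144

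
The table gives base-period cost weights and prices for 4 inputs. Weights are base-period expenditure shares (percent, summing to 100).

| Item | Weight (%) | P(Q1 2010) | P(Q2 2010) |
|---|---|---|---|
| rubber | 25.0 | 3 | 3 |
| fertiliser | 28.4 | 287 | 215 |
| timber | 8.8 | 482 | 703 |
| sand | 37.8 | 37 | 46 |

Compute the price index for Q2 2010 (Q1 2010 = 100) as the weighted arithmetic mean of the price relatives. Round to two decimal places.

106.10

rubber: 25.0 × (3/3) = 25.0 × 1.000000 = 25.0000
fertiliser: 28.4 × (215/287) = 28.4 × 0.749129 = 21.2753
timber: 8.8 × (703/482) = 8.8 × 1.458506 = 12.8349
sand: 37.8 × (46/37) = 37.8 × 1.243243 = 46.9946
Index = Σ wᵢ·(p₁ᵢ/p₀ᵢ) = 25.0000 + 21.2753 + 12.8349 + 46.9946 = 106.1047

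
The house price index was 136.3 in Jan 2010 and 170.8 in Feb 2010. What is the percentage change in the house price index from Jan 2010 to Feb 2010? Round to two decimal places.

25.31%

Change = (170.8 − 136.3) / 136.3 × 100
       = 34.5 / 136.3 × 100 = 25.3118%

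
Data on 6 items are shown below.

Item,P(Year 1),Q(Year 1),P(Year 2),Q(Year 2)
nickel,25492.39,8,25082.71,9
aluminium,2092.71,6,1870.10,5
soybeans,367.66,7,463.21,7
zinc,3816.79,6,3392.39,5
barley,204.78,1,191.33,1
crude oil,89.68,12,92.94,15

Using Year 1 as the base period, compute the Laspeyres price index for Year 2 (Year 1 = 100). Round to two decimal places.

97.34

Laspeyres price index uses base-period quantities as weights.
ΣP(Year 2)·Q(Year 1) = 25082.71×8 + 1870.10×6 + 463.21×7 + 3392.39×6 + 191.33×1 + 92.94×12 = 200661.68 + 11220.6 + 3242.47 + 20354.34 + 191.33 + 1115.28 = 236785.7
ΣP(Year 1)·Q(Year 1) = 25492.39×8 + 2092.71×6 + 367.66×7 + 3816.79×6 + 204.78×1 + 89.68×12 = 203939.12 + 12556.26 + 2573.62 + 22900.74 + 204.78 + 1076.16 = 243250.68
Index = 236785.7 / 243250.68 × 100 = 97.3423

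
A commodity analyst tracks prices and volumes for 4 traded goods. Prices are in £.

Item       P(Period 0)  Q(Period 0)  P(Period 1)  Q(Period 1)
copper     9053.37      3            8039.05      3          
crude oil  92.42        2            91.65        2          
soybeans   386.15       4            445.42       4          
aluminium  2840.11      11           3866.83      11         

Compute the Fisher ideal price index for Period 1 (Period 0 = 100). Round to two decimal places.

Laspeyres component (base-period weights):
ΣP(Period 1)Q(Period 0) = 8039.05×3 + 91.65×2 + 445.42×4 + 3866.83×11 = 24117.15 + 183.3 + 1781.68 + 42535.13 = 68617.26
ΣP(Period 0)Q(Period 0) = 9053.37×3 + 92.42×2 + 386.15×4 + 2840.11×11 = 27160.11 + 184.84 + 1544.6 + 31241.21 = 60130.76
L = 68617.26 / 60130.76 × 100 = 114.1134
Paasche component (current-period weights):
ΣP(Period 1)Q(Period 1) = 8039.05×3 + 91.65×2 + 445.42×4 + 3866.83×11 = 24117.15 + 183.3 + 1781.68 + 42535.13 = 68617.26
ΣP(Period 0)Q(Period 1) = 9053.37×3 + 92.42×2 + 386.15×4 + 2840.11×11 = 27160.11 + 184.84 + 1544.6 + 31241.21 = 60130.76
P = 68617.26 / 60130.76 × 100 = 114.1134
Fisher = √(L × P) = √(114.1134 × 114.1134) = 114.1134

114.11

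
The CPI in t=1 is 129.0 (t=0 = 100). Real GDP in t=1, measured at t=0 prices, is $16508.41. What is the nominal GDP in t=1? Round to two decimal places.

Nominal = Real × (Index/100) = 16508.41 × (129.0/100)
        = 16508.41 × 1.290 = 21295.8489

21295.85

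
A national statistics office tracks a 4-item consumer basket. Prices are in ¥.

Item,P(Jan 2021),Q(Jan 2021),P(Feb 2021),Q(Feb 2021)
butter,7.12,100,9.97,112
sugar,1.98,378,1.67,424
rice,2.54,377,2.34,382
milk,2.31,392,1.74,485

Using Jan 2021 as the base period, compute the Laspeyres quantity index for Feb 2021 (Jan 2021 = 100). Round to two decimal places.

Laspeyres quantity index uses base-period prices as weights.
ΣP(Jan 2021)·Q(Feb 2021) = 7.12×112 + 1.98×424 + 2.54×382 + 2.31×485 = 797.44 + 839.52 + 970.28 + 1120.35 = 3727.59
ΣP(Jan 2021)·Q(Jan 2021) = 7.12×100 + 1.98×378 + 2.54×377 + 2.31×392 = 712 + 748.44 + 957.58 + 905.52 = 3323.54
Index = 3727.59 / 3323.54 × 100 = 112.1572

112.16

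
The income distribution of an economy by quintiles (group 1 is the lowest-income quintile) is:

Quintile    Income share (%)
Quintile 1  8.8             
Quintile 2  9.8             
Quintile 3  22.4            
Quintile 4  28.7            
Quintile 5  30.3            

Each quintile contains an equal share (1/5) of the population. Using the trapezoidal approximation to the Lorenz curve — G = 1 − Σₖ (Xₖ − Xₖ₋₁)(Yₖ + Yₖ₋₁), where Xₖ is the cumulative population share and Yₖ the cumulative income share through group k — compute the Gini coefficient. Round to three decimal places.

Cumulative income shares Yₖ: 0.0880, 0.1860, 0.4100, 0.6970, 1.0000
Σ (Xₖ−Xₖ₋₁)(Yₖ+Yₖ₋₁) = (1/5)(0.0880+0.0000) + (1/5)(0.1860+0.0880) + (1/5)(0.4100+0.1860) + (1/5)(0.6970+0.4100) + (1/5)(1.0000+0.6970)
  = 0.0176 + 0.0548 + 0.1192 + 0.2214 + 0.3394 = 0.7524
G = 1 − 0.7524 = 0.2476

0.248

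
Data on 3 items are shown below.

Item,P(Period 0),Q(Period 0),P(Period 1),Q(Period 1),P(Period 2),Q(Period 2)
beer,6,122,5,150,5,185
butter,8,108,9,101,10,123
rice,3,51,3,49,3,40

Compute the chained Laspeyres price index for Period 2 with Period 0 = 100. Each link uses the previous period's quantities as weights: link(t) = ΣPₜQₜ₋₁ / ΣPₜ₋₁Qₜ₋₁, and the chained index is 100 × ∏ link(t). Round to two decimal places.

Link Period 0→Period 1:
ΣP(Period 1)Q(Period 0) = 5×122 + 9×108 + 3×51 = 610 + 972 + 153 = 1735
ΣP(Period 0)Q(Period 0) = 6×122 + 8×108 + 3×51 = 732 + 864 + 153 = 1749
link = 1735/1749 = 0.991995
Link Period 1→Period 2:
ΣP(Period 2)Q(Period 1) = 5×150 + 10×101 + 3×49 = 750 + 1010 + 147 = 1907
ΣP(Period 1)Q(Period 1) = 5×150 + 9×101 + 3×49 = 750 + 909 + 147 = 1806
link = 1907/1806 = 1.055925
Chained index = 100 × 0.991995 × 1.055925 = 104.7472

104.75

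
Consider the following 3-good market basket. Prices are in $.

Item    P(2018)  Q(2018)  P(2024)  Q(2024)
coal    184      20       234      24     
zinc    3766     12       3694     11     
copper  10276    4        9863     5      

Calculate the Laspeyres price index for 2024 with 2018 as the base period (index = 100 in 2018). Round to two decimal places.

Laspeyres price index uses base-period quantities as weights.
ΣP(2024)·Q(2018) = 234×20 + 3694×12 + 9863×4 = 4680 + 44328 + 39452 = 88460
ΣP(2018)·Q(2018) = 184×20 + 3766×12 + 10276×4 = 3680 + 45192 + 41104 = 89976
Index = 88460 / 89976 × 100 = 98.3151

98.32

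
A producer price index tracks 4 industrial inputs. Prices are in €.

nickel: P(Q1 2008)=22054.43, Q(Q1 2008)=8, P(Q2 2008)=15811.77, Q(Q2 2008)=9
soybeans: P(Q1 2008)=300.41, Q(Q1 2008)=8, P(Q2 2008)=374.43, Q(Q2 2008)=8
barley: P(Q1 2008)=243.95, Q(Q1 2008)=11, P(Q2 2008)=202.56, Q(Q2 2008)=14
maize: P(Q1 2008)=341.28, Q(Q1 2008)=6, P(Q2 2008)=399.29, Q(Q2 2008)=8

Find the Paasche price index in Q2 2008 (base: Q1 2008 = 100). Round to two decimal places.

73.09

Paasche price index uses current-period quantities as weights.
ΣP(Q2 2008)·Q(Q2 2008) = 15811.77×9 + 374.43×8 + 202.56×14 + 399.29×8 = 142305.93 + 2995.44 + 2835.84 + 3194.32 = 151331.53
ΣP(Q1 2008)·Q(Q2 2008) = 22054.43×9 + 300.41×8 + 243.95×14 + 341.28×8 = 198489.87 + 2403.28 + 3415.3 + 2730.24 = 207038.69
Index = 151331.53 / 207038.69 × 100 = 73.0934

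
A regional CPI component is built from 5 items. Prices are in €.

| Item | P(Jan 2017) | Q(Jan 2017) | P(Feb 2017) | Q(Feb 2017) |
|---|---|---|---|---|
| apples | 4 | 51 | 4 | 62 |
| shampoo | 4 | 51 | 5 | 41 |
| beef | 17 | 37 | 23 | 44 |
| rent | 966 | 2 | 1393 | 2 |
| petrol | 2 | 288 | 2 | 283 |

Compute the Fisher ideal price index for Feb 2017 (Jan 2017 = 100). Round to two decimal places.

131.74

Laspeyres component (base-period weights):
ΣP(Feb 2017)Q(Jan 2017) = 4×51 + 5×51 + 23×37 + 1393×2 + 2×288 = 204 + 255 + 851 + 2786 + 576 = 4672
ΣP(Jan 2017)Q(Jan 2017) = 4×51 + 4×51 + 17×37 + 966×2 + 2×288 = 204 + 204 + 629 + 1932 + 576 = 3545
L = 4672 / 3545 × 100 = 131.7913
Paasche component (current-period weights):
ΣP(Feb 2017)Q(Feb 2017) = 4×62 + 5×41 + 23×44 + 1393×2 + 2×283 = 248 + 205 + 1012 + 2786 + 566 = 4817
ΣP(Jan 2017)Q(Feb 2017) = 4×62 + 4×41 + 17×44 + 966×2 + 2×283 = 248 + 164 + 748 + 1932 + 566 = 3658
P = 4817 / 3658 × 100 = 131.6840
Fisher = √(L × P) = √(131.7913 × 131.6840) = 131.7376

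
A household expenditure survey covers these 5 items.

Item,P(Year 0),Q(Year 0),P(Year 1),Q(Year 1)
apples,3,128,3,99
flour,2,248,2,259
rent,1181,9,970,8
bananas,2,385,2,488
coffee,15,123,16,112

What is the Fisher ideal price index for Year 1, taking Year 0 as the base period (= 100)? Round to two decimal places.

Laspeyres component (base-period weights):
ΣP(Year 1)Q(Year 0) = 3×128 + 2×248 + 970×9 + 2×385 + 16×123 = 384 + 496 + 8730 + 770 + 1968 = 12348
ΣP(Year 0)Q(Year 0) = 3×128 + 2×248 + 1181×9 + 2×385 + 15×123 = 384 + 496 + 10629 + 770 + 1845 = 14124
L = 12348 / 14124 × 100 = 87.4257
Paasche component (current-period weights):
ΣP(Year 1)Q(Year 1) = 3×99 + 2×259 + 970×8 + 2×488 + 16×112 = 297 + 518 + 7760 + 976 + 1792 = 11343
ΣP(Year 0)Q(Year 1) = 3×99 + 2×259 + 1181×8 + 2×488 + 15×112 = 297 + 518 + 9448 + 976 + 1680 = 12919
P = 11343 / 12919 × 100 = 87.8009
Fisher = √(L × P) = √(87.4257 × 87.8009) = 87.6131

87.61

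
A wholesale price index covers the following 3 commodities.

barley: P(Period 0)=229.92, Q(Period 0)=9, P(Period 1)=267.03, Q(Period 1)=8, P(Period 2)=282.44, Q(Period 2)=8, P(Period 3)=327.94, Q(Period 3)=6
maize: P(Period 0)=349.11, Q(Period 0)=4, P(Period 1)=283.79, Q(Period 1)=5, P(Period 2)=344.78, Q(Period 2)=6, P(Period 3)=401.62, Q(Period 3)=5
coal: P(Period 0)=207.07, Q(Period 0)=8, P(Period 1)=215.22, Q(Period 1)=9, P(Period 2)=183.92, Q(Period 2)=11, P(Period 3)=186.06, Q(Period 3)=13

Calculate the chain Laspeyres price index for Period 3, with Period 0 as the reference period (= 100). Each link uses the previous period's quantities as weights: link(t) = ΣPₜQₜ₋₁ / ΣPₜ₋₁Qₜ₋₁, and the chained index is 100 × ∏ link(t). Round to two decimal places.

Link Period 0→Period 1:
ΣP(Period 1)Q(Period 0) = 267.03×9 + 283.79×4 + 215.22×8 = 2403.27 + 1135.16 + 1721.76 = 5260.19
ΣP(Period 0)Q(Period 0) = 229.92×9 + 349.11×4 + 207.07×8 = 2069.28 + 1396.44 + 1656.56 = 5122.28
link = 5260.19/5122.28 = 1.026924
Link Period 1→Period 2:
ΣP(Period 2)Q(Period 1) = 282.44×8 + 344.78×5 + 183.92×9 = 2259.52 + 1723.9 + 1655.28 = 5638.7
ΣP(Period 1)Q(Period 1) = 267.03×8 + 283.79×5 + 215.22×9 = 2136.24 + 1418.95 + 1936.98 = 5492.17
link = 5638.7/5492.17 = 1.026680
Link Period 2→Period 3:
ΣP(Period 3)Q(Period 2) = 327.94×8 + 401.62×6 + 186.06×11 = 2623.52 + 2409.72 + 2046.66 = 7079.9
ΣP(Period 2)Q(Period 2) = 282.44×8 + 344.78×6 + 183.92×11 = 2259.52 + 2068.68 + 2023.12 = 6351.32
link = 7079.9/6351.32 = 1.114713
Chained index = 100 × 1.026924 × 1.026680 × 1.114713 = 117.5266

117.53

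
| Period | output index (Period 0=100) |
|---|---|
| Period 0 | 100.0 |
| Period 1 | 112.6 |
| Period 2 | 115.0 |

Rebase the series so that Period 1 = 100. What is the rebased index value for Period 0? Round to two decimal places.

88.81

Rebased(Period 0) = 100.0 / 112.6 × 100 = 88.8099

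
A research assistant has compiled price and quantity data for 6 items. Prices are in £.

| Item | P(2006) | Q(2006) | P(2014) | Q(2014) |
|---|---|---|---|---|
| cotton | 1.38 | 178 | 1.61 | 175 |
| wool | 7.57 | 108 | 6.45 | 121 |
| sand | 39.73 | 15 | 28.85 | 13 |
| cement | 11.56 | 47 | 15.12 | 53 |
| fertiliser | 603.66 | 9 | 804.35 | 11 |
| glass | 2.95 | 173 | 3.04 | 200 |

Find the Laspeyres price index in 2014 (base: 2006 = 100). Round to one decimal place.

Laspeyres price index uses base-period quantities as weights.
ΣP(2014)·Q(2006) = 1.61×178 + 6.45×108 + 28.85×15 + 15.12×47 + 804.35×9 + 3.04×173 = 286.58 + 696.6 + 432.75 + 710.64 + 7239.15 + 525.92 = 9891.64
ΣP(2006)·Q(2006) = 1.38×178 + 7.57×108 + 39.73×15 + 11.56×47 + 603.66×9 + 2.95×173 = 245.64 + 817.56 + 595.95 + 543.32 + 5432.94 + 510.35 = 8145.76
Index = 9891.64 / 8145.76 × 100 = 121.4330

121.4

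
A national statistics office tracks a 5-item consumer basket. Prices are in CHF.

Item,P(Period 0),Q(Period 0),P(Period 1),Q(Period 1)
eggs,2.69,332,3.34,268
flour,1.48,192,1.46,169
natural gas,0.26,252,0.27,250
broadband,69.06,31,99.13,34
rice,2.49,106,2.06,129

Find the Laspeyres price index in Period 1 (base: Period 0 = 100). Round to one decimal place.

Laspeyres price index uses base-period quantities as weights.
ΣP(Period 1)·Q(Period 0) = 3.34×332 + 1.46×192 + 0.27×252 + 99.13×31 + 2.06×106 = 1108.88 + 280.32 + 68.04 + 3073.03 + 218.36 = 4748.63
ΣP(Period 0)·Q(Period 0) = 2.69×332 + 1.48×192 + 0.26×252 + 69.06×31 + 2.49×106 = 893.08 + 284.16 + 65.52 + 2140.86 + 263.94 = 3647.56
Index = 4748.63 / 3647.56 × 100 = 130.1865

130.2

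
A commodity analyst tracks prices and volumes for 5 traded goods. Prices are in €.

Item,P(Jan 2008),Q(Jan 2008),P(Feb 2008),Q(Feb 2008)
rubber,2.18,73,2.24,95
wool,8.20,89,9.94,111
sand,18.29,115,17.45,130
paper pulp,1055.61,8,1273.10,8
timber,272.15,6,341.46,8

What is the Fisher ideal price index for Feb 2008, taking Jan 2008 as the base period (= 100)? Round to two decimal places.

116.93

Laspeyres component (base-period weights):
ΣP(Feb 2008)Q(Jan 2008) = 2.24×73 + 9.94×89 + 17.45×115 + 1273.10×8 + 341.46×6 = 163.52 + 884.66 + 2006.75 + 10184.8 + 2048.76 = 15288.49
ΣP(Jan 2008)Q(Jan 2008) = 2.18×73 + 8.20×89 + 18.29×115 + 1055.61×8 + 272.15×6 = 159.14 + 729.8 + 2103.35 + 8444.88 + 1632.9 = 13070.07
L = 15288.49 / 13070.07 × 100 = 116.9733
Paasche component (current-period weights):
ΣP(Feb 2008)Q(Feb 2008) = 2.24×95 + 9.94×111 + 17.45×130 + 1273.10×8 + 341.46×8 = 212.8 + 1103.34 + 2268.5 + 10184.8 + 2731.68 = 16501.12
ΣP(Jan 2008)Q(Feb 2008) = 2.18×95 + 8.20×111 + 18.29×130 + 1055.61×8 + 272.15×8 = 207.1 + 910.2 + 2377.7 + 8444.88 + 2177.2 = 14117.08
P = 16501.12 / 14117.08 × 100 = 116.8876
Fisher = √(L × P) = √(116.9733 × 116.8876) = 116.9304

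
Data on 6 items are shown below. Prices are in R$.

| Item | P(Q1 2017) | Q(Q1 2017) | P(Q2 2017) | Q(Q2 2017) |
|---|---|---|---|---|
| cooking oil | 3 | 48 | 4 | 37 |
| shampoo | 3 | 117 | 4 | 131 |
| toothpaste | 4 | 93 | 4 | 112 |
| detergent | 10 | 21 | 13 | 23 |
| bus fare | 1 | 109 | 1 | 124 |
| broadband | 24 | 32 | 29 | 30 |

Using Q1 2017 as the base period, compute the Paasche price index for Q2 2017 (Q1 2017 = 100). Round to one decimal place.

119.1

Paasche price index uses current-period quantities as weights.
ΣP(Q2 2017)·Q(Q2 2017) = 4×37 + 4×131 + 4×112 + 13×23 + 1×124 + 29×30 = 148 + 524 + 448 + 299 + 124 + 870 = 2413
ΣP(Q1 2017)·Q(Q2 2017) = 3×37 + 3×131 + 4×112 + 10×23 + 1×124 + 24×30 = 111 + 393 + 448 + 230 + 124 + 720 = 2026
Index = 2413 / 2026 × 100 = 119.1017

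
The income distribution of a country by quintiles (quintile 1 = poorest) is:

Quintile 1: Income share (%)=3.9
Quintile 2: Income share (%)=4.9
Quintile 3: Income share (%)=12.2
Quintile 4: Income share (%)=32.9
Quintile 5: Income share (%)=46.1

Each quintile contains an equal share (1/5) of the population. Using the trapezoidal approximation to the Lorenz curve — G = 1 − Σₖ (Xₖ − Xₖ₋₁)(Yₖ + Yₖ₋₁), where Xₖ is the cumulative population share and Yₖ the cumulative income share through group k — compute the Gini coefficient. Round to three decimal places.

Cumulative income shares Yₖ: 0.0390, 0.0880, 0.2100, 0.5390, 1.0000
Σ (Xₖ−Xₖ₋₁)(Yₖ+Yₖ₋₁) = (1/5)(0.0390+0.0000) + (1/5)(0.0880+0.0390) + (1/5)(0.2100+0.0880) + (1/5)(0.5390+0.2100) + (1/5)(1.0000+0.5390)
  = 0.0078 + 0.0254 + 0.0596 + 0.1498 + 0.3078 = 0.5504
G = 1 − 0.5504 = 0.4496

0.450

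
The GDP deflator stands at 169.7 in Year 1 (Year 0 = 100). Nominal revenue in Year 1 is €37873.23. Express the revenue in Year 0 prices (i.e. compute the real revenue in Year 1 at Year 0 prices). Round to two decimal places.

22317.75

Real = Nominal ÷ (Index/100) = 37873.23 ÷ (169.7/100)
     = 37873.23 ÷ 1.697 = 22317.7549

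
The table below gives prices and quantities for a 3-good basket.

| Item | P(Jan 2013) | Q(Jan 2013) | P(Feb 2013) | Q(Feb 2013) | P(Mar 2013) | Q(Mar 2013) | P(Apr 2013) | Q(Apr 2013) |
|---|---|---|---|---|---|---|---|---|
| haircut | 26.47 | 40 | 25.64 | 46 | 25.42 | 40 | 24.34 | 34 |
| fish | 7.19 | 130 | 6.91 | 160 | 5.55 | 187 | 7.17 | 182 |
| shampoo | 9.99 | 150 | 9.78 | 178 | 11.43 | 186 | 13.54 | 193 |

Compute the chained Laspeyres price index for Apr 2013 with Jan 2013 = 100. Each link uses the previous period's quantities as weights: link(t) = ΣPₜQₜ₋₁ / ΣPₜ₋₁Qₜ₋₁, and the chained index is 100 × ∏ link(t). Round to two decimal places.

Link Jan 2013→Feb 2013:
ΣP(Feb 2013)Q(Jan 2013) = 25.64×40 + 6.91×130 + 9.78×150 = 1025.6 + 898.3 + 1467 = 3390.9
ΣP(Jan 2013)Q(Jan 2013) = 26.47×40 + 7.19×130 + 9.99×150 = 1058.8 + 934.7 + 1498.5 = 3492
link = 3390.9/3492 = 0.971048
Link Feb 2013→Mar 2013:
ΣP(Mar 2013)Q(Feb 2013) = 25.42×46 + 5.55×160 + 11.43×178 = 1169.32 + 888 + 2034.54 = 4091.86
ΣP(Feb 2013)Q(Feb 2013) = 25.64×46 + 6.91×160 + 9.78×178 = 1179.44 + 1105.6 + 1740.84 = 4025.88
link = 4091.86/4025.88 = 1.016389
Link Mar 2013→Apr 2013:
ΣP(Apr 2013)Q(Mar 2013) = 24.34×40 + 7.17×187 + 13.54×186 = 973.6 + 1340.79 + 2518.44 = 4832.83
ΣP(Mar 2013)Q(Mar 2013) = 25.42×40 + 5.55×187 + 11.43×186 = 1016.8 + 1037.85 + 2125.98 = 4180.63
link = 4832.83/4180.63 = 1.156005
Chained index = 100 × 0.971048 × 1.016389 × 1.156005 = 114.0934

114.09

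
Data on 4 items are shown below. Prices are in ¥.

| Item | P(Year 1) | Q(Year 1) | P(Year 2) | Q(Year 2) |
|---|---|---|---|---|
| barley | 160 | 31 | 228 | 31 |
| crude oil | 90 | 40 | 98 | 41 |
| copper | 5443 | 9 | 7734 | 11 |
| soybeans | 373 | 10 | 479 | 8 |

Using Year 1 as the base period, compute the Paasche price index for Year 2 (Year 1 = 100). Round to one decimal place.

Paasche price index uses current-period quantities as weights.
ΣP(Year 2)·Q(Year 2) = 228×31 + 98×41 + 7734×11 + 479×8 = 7068 + 4018 + 85074 + 3832 = 99992
ΣP(Year 1)·Q(Year 2) = 160×31 + 90×41 + 5443×11 + 373×8 = 4960 + 3690 + 59873 + 2984 = 71507
Index = 99992 / 71507 × 100 = 139.8353

139.8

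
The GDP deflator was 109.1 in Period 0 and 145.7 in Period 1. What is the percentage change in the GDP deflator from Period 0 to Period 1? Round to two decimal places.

33.55%

Change = (145.7 − 109.1) / 109.1 × 100
       = 36.6 / 109.1 × 100 = 33.5472%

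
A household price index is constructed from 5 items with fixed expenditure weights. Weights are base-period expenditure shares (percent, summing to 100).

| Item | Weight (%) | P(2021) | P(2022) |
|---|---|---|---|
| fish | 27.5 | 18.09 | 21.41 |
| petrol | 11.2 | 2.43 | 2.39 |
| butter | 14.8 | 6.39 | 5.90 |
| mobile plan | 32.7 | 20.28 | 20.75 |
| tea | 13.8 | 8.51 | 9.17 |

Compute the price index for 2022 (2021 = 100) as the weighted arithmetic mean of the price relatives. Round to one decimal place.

105.6

fish: 27.5 × (21.41/18.09) = 27.5 × 1.183527 = 32.5470
petrol: 11.2 × (2.39/2.43) = 11.2 × 0.983539 = 11.0156
butter: 14.8 × (5.90/6.39) = 14.8 × 0.923318 = 13.6651
mobile plan: 32.7 × (20.75/20.28) = 32.7 × 1.023176 = 33.4578
tea: 13.8 × (9.17/8.51) = 13.8 × 1.077556 = 14.8703
Index = Σ wᵢ·(p₁ᵢ/p₀ᵢ) = 32.5470 + 11.0156 + 13.6651 + 33.4578 + 14.8703 = 105.5558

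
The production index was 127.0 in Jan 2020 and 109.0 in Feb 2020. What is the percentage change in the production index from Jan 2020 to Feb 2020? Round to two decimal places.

-14.17%

Change = (109.0 − 127.0) / 127.0 × 100
       = -18.0 / 127.0 × 100 = -14.1732%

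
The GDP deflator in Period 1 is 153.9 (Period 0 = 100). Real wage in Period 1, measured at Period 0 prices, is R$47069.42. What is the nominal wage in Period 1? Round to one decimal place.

Nominal = Real × (Index/100) = 47069.42 × (153.9/100)
        = 47069.42 × 1.539 = 72439.8374

72439.8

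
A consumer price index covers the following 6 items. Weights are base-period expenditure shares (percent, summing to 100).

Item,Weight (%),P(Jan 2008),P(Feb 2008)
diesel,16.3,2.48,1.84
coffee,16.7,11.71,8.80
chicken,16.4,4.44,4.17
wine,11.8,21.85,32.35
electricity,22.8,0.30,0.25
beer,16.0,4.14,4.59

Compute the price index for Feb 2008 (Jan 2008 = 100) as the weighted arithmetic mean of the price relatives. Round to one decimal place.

94.3

diesel: 16.3 × (1.84/2.48) = 16.3 × 0.741935 = 12.0935
coffee: 16.7 × (8.80/11.71) = 16.7 × 0.751494 = 12.5500
chicken: 16.4 × (4.17/4.44) = 16.4 × 0.939189 = 15.4027
wine: 11.8 × (32.35/21.85) = 11.8 × 1.480549 = 17.4705
electricity: 22.8 × (0.25/0.30) = 22.8 × 0.833333 = 19.0000
beer: 16.0 × (4.59/4.14) = 16.0 × 1.108696 = 17.7391
Index = Σ wᵢ·(p₁ᵢ/p₀ᵢ) = 12.0935 + 12.5500 + 15.4027 + 17.4705 + 19.0000 + 17.7391 = 94.2558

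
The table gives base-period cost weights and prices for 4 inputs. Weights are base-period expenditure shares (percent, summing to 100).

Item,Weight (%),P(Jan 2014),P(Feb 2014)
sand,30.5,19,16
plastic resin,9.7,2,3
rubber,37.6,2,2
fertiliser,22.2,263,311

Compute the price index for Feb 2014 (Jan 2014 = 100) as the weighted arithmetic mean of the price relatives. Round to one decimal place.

sand: 30.5 × (16/19) = 30.5 × 0.842105 = 25.6842
plastic resin: 9.7 × (3/2) = 9.7 × 1.500000 = 14.5500
rubber: 37.6 × (2/2) = 37.6 × 1.000000 = 37.6000
fertiliser: 22.2 × (311/263) = 22.2 × 1.182510 = 26.2517
Index = Σ wᵢ·(p₁ᵢ/p₀ᵢ) = 25.6842 + 14.5500 + 37.6000 + 26.2517 = 104.0859

104.1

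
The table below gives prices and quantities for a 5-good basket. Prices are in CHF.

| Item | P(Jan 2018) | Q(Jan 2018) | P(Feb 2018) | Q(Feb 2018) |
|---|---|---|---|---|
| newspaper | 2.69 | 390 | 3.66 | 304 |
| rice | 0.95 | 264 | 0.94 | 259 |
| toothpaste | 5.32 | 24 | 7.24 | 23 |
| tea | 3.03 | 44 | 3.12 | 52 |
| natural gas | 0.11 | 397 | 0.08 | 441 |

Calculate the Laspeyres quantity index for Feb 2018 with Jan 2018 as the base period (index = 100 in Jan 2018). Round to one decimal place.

Laspeyres quantity index uses base-period prices as weights.
ΣP(Jan 2018)·Q(Feb 2018) = 2.69×304 + 0.95×259 + 5.32×23 + 3.03×52 + 0.11×441 = 817.76 + 246.05 + 122.36 + 157.56 + 48.51 = 1392.24
ΣP(Jan 2018)·Q(Jan 2018) = 2.69×390 + 0.95×264 + 5.32×24 + 3.03×44 + 0.11×397 = 1049.1 + 250.8 + 127.68 + 133.32 + 43.67 = 1604.57
Index = 1392.24 / 1604.57 × 100 = 86.7672

86.8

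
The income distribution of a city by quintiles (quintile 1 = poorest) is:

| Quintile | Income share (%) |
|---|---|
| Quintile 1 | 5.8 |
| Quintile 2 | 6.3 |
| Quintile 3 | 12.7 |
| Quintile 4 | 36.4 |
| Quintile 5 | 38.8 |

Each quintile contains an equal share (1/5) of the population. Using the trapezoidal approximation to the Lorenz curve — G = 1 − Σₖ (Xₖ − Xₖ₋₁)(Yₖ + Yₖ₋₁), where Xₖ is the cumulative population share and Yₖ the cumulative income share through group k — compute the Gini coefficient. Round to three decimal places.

Cumulative income shares Yₖ: 0.0580, 0.1210, 0.2480, 0.6120, 1.0000
Σ (Xₖ−Xₖ₋₁)(Yₖ+Yₖ₋₁) = (1/5)(0.0580+0.0000) + (1/5)(0.1210+0.0580) + (1/5)(0.2480+0.1210) + (1/5)(0.6120+0.2480) + (1/5)(1.0000+0.6120)
  = 0.0116 + 0.0358 + 0.0738 + 0.1720 + 0.3224 = 0.6156
G = 1 − 0.6156 = 0.3844

0.384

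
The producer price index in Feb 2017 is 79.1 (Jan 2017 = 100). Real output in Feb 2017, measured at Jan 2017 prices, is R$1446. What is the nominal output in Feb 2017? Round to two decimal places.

Nominal = Real × (Index/100) = 1446 × (79.1/100)
        = 1446 × 0.791 = 1143.7860

1143.79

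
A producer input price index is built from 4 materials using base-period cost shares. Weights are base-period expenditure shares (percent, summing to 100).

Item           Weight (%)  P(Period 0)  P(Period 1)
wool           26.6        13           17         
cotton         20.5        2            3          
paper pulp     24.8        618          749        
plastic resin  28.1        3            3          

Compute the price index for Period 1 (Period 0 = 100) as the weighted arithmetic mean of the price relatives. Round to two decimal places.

123.69

wool: 26.6 × (17/13) = 26.6 × 1.307692 = 34.7846
cotton: 20.5 × (3/2) = 20.5 × 1.500000 = 30.7500
paper pulp: 24.8 × (749/618) = 24.8 × 1.211974 = 30.0570
plastic resin: 28.1 × (3/3) = 28.1 × 1.000000 = 28.1000
Index = Σ wᵢ·(p₁ᵢ/p₀ᵢ) = 34.7846 + 30.7500 + 30.0570 + 28.1000 = 123.6916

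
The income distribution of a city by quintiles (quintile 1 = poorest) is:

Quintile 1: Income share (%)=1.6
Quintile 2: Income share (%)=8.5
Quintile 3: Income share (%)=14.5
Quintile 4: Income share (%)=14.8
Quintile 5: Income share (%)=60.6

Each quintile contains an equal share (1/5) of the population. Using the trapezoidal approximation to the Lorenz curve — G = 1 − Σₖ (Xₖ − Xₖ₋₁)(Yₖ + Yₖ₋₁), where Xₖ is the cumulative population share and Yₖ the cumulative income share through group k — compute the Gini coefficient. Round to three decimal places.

Cumulative income shares Yₖ: 0.0160, 0.1010, 0.2460, 0.3940, 1.0000
Σ (Xₖ−Xₖ₋₁)(Yₖ+Yₖ₋₁) = (1/5)(0.0160+0.0000) + (1/5)(0.1010+0.0160) + (1/5)(0.2460+0.1010) + (1/5)(0.3940+0.2460) + (1/5)(1.0000+0.3940)
  = 0.0032 + 0.0234 + 0.0694 + 0.1280 + 0.2788 = 0.5028
G = 1 − 0.5028 = 0.4972

0.497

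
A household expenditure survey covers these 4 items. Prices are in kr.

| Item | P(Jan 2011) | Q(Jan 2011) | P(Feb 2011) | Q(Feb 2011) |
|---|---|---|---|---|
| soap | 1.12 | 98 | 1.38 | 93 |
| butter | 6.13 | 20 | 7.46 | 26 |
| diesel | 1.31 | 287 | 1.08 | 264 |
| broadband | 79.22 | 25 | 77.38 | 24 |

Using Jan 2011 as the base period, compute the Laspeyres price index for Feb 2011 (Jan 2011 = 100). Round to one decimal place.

Laspeyres price index uses base-period quantities as weights.
ΣP(Feb 2011)·Q(Jan 2011) = 1.38×98 + 7.46×20 + 1.08×287 + 77.38×25 = 135.24 + 149.2 + 309.96 + 1934.5 = 2528.9
ΣP(Jan 2011)·Q(Jan 2011) = 1.12×98 + 6.13×20 + 1.31×287 + 79.22×25 = 109.76 + 122.6 + 375.97 + 1980.5 = 2588.83
Index = 2528.9 / 2588.83 × 100 = 97.6851

97.7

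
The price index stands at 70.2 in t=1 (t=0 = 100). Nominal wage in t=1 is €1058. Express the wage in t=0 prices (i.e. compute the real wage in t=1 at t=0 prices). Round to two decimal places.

1507.12

Real = Nominal ÷ (Index/100) = 1058 ÷ (70.2/100)
     = 1058 ÷ 0.702 = 1507.1225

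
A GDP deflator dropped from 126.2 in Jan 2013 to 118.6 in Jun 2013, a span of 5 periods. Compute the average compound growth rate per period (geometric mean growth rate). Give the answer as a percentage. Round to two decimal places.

-1.23%

Growth factor = (118.6/126.2)^(1/5) = (0.939778)^(1/5) = 0.987655
Growth rate = 0.987655 − 1 = -0.012345 = -1.2345%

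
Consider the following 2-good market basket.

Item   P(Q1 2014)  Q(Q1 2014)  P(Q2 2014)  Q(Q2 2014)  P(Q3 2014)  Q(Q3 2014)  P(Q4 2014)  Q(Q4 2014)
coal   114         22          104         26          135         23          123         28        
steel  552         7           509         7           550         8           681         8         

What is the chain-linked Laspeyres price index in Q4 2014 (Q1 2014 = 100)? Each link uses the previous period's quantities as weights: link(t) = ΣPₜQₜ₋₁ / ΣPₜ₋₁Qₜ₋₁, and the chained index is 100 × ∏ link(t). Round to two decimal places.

118.93

Link Q1 2014→Q2 2014:
ΣP(Q2 2014)Q(Q1 2014) = 104×22 + 509×7 = 2288 + 3563 = 5851
ΣP(Q1 2014)Q(Q1 2014) = 114×22 + 552×7 = 2508 + 3864 = 6372
link = 5851/6372 = 0.918236
Link Q2 2014→Q3 2014:
ΣP(Q3 2014)Q(Q2 2014) = 135×26 + 550×7 = 3510 + 3850 = 7360
ΣP(Q2 2014)Q(Q2 2014) = 104×26 + 509×7 = 2704 + 3563 = 6267
link = 7360/6267 = 1.174406
Link Q3 2014→Q4 2014:
ΣP(Q4 2014)Q(Q3 2014) = 123×23 + 681×8 = 2829 + 5448 = 8277
ΣP(Q3 2014)Q(Q3 2014) = 135×23 + 550×8 = 3105 + 4400 = 7505
link = 8277/7505 = 1.102865
Chained index = 100 × 0.918236 × 1.174406 × 1.102865 = 118.9309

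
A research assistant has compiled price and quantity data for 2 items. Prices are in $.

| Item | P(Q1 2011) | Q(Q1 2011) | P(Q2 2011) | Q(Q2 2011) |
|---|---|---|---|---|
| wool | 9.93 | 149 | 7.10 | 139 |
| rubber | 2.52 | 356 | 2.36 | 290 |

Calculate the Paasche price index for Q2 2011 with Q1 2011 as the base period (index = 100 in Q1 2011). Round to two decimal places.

79.17

Paasche price index uses current-period quantities as weights.
ΣP(Q2 2011)·Q(Q2 2011) = 7.10×139 + 2.36×290 = 986.9 + 684.4 = 1671.3
ΣP(Q1 2011)·Q(Q2 2011) = 9.93×139 + 2.52×290 = 1380.27 + 730.8 = 2111.07
Index = 1671.3 / 2111.07 × 100 = 79.1684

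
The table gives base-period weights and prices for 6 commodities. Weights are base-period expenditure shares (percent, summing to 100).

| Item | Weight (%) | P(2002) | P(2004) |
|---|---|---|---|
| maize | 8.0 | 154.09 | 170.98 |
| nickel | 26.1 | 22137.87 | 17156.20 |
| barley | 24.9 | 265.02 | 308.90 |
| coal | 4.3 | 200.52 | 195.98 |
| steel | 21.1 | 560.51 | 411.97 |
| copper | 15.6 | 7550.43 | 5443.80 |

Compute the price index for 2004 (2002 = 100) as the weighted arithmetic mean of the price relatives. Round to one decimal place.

89.1

maize: 8.0 × (170.98/154.09) = 8.0 × 1.109611 = 8.8769
nickel: 26.1 × (17156.20/22137.87) = 26.1 × 0.774971 = 20.2267
barley: 24.9 × (308.90/265.02) = 24.9 × 1.165572 = 29.0228
coal: 4.3 × (195.98/200.52) = 4.3 × 0.977359 = 4.2026
steel: 21.1 × (411.97/560.51) = 21.1 × 0.734991 = 15.5083
copper: 15.6 × (5443.80/7550.43) = 15.6 × 0.720992 = 11.2475
Index = Σ wᵢ·(p₁ᵢ/p₀ᵢ) = 8.8769 + 20.2267 + 29.0228 + 4.2026 + 15.5083 + 11.2475 = 89.0848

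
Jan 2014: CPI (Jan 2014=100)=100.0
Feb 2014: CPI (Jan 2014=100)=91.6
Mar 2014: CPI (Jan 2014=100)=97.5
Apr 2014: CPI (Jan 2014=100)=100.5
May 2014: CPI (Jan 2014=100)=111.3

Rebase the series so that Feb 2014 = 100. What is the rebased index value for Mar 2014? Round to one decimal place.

Rebased(Mar 2014) = 97.5 / 91.6 × 100 = 106.4410

106.4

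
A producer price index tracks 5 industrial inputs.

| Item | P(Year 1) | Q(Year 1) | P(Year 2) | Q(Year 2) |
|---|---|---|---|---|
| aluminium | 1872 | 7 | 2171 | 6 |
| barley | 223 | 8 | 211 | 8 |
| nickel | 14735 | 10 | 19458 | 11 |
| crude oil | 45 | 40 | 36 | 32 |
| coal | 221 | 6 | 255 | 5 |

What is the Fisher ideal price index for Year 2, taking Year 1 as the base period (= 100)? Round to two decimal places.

129.90

Laspeyres component (base-period weights):
ΣP(Year 2)Q(Year 1) = 2171×7 + 211×8 + 19458×10 + 36×40 + 255×6 = 15197 + 1688 + 194580 + 1440 + 1530 = 214435
ΣP(Year 1)Q(Year 1) = 1872×7 + 223×8 + 14735×10 + 45×40 + 221×6 = 13104 + 1784 + 147350 + 1800 + 1326 = 165364
L = 214435 / 165364 × 100 = 129.6745
Paasche component (current-period weights):
ΣP(Year 2)Q(Year 2) = 2171×6 + 211×8 + 19458×11 + 36×32 + 255×5 = 13026 + 1688 + 214038 + 1152 + 1275 = 231179
ΣP(Year 1)Q(Year 2) = 1872×6 + 223×8 + 14735×11 + 45×32 + 221×5 = 11232 + 1784 + 162085 + 1440 + 1105 = 177646
P = 231179 / 177646 × 100 = 130.1346
Fisher = √(L × P) = √(129.6745 × 130.1346) = 129.9044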